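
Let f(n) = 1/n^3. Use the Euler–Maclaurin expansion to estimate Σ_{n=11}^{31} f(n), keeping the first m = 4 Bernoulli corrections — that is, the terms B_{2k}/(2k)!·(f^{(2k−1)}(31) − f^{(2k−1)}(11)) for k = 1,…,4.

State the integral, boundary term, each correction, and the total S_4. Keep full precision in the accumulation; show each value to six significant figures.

The integral term ∫_11^31 1/x^3 dx = 0.00361194.
Boundary: ½(f(11) + f(31)) = ½(0.000751315 + 3.35672e-05) = 0.000392441.
Integral + boundary = 0.00400438.
Correction k=1: B_{2}/2! · (f^{(1)}(31) − f^{(1)}(11)) = 1/12 · (-3.24844e-06 − (-0.000204904)) = 1.68046e-05.
Running total after k=1: 0.00402119.
Correction k=2: B_{4}/4! · (f^{(3)}(31) − f^{(3)}(11)) = −1/720 · (-6.76054e-08 − (-3.38684e-05)) = -4.69456e-08.
Running total after k=2: 0.00402114.
Correction k=3: B_{6}/6! · (f^{(5)}(31) − f^{(5)}(11)) = 1/30240 · (-2.95466e-09 − (-1.17560e-05)) = 3.88658e-10.
Running total after k=3: 0.00402114.
Correction k=4: B_{8}/8! · (f^{(7)}(31) − f^{(7)}(11)) = −1/1209600 · (-2.21369e-10 − (-6.99530e-06)) = -5.78297e-12.

S_4 ≈ 0.00402114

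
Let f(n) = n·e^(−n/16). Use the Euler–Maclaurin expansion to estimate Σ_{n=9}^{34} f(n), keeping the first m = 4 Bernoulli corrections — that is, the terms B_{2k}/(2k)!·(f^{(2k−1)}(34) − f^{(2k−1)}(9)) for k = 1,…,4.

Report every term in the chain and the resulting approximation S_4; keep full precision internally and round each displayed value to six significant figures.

S_4 ≈ 136.929

Integral: ∫_9^34 x·e^(−x/16) dx = 132.367.
Boundary: ½(f(9) + f(34)) = ½(5.12805 + 4.06072) = 4.59438.
So far: 136.961.
k=1: B_{2}/(2)! × [f^{(1)}(34) − f^{(1)}(9)] = 1/12 × (-0.134362 − 0.249280) = -0.0319702.
Running total after k=1: 136.929.
k=2: B_{4}/(4)! × [f^{(3)}(34) − f^{(3)}(9)] = −1/720 × (0.000408218 − 0.00542518) = 6.96800e-06.
Running total after k=2: 136.929.
k=3: B_{6}/(6)! × [f^{(5)}(34) − f^{(5)}(9)] = 1/30240 × (5.23941e-06 − 3.85805e-05) = -1.10255e-09.
Running total after k=3: 136.929.
k=4: B_{8}/(8)! × [f^{(7)}(34) − f^{(7)}(9)] = −1/1209600 × (3.47040e-08 − 2.18628e-07) = 1.52054e-13.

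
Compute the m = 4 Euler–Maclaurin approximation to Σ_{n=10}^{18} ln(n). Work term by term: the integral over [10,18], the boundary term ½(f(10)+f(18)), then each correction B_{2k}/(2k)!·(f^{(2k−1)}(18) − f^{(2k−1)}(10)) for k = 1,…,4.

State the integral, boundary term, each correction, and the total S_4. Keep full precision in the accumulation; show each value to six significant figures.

The integral term ∫_10^18 ln(x) dx = 21.0008.
Boundary: ½(f(10) + f(18)) = ½(2.30259 + 2.89037) = 2.59648.
Running total after boundary: 23.5973.
Order-1 term: 1/12 · (0.0555556 − 0.100000) = -0.00370370.
Partial sum through k=1: 23.5936.
Order-2 term: −1/720 · (0.000342936 − 0.00200000) = 2.30148e-06.
Partial sum through k=2: 23.5936.
Order-3 term: 1/30240 · (1.27013e-05 − 0.000240000) = -7.51649e-09.
Partial sum through k=3: 23.5936.
Order-4 term: −1/1209600 · (1.17605e-06 − 7.20000e-05) = 5.85515e-11.

S_4 ≈ 23.5936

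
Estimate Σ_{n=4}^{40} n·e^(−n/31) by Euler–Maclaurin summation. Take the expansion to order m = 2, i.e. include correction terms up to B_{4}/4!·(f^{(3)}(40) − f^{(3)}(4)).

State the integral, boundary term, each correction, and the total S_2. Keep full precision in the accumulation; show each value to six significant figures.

The integral term ∫_4^40 x·e^(−x/31) dx = 347.980.
½[f(4) + f(40)] = ½[3.51578 + 11.0073] = 7.26153.
Integral + boundary = 355.242.
k=1: B_{2}/(2)! × [f^{(1)}(40) − f^{(1)}(4)] = 1/12 × (-0.0798915 − 0.765533) = -0.0704521.
Partial sum through k=1: 355.171.
k=2: B_{4}/(4)! × [f^{(3)}(40) − f^{(3)}(4)] = −1/720 × (0.000489566 − 0.00262583) = 2.96704e-06.

S_2 ≈ 355.171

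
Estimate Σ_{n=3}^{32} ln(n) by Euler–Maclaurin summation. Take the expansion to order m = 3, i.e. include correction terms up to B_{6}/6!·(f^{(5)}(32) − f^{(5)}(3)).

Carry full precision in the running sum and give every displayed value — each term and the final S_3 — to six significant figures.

The integral term ∫_3^32 ln(x) dx = 78.6077.
Endpoint term: (f(3) + f(32))/2 = (1.09861 + 3.46574)/2 = 2.28217.
Integral + boundary = 80.8899.
Correction k=1: B_{2}/2! · (f^{(1)}(32) − f^{(1)}(3)) = 1/12 · (0.0312500 − 0.333333) = -0.0251736.
Partial sum through k=1: 80.8647.
Correction k=2: B_{4}/4! · (f^{(3)}(32) − f^{(3)}(3)) = −1/720 · (6.10352e-05 − 0.0740741) = 0.000102796.
Partial sum through k=2: 80.8648.
Correction k=3: B_{6}/6! · (f^{(5)}(32) − f^{(5)}(3)) = 1/30240 · (7.15256e-07 − 0.0987654) = -3.26603e-06.

S_3 ≈ 80.8648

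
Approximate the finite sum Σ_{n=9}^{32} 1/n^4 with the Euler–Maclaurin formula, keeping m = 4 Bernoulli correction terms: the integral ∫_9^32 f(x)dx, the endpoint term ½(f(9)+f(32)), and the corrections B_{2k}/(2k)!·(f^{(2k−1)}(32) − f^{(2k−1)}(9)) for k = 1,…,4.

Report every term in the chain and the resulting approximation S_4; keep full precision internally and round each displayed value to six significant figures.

S_4 ≈ 0.000529360

Integral: ∫_9^32 1/x^4 dx = 0.000447075.
Boundary: ½(f(9) + f(32)) = ½(0.000152416 + 9.53674e-07) = 7.66847e-05.
So far: 0.000523760.
Correction k=1: B_{2}/2! · (f^{(1)}(32) − f^{(1)}(9)) = 1/12 · (-1.19209e-07 − (-6.77404e-05)) = 5.63510e-06.
Partial sum through k=1: 0.000529395.
Correction k=2: B_{4}/4! · (f^{(3)}(32) − f^{(3)}(9)) = −1/720 · (-3.49246e-09 − (-2.50890e-05)) = -3.48410e-08.
Partial sum through k=2: 0.000529360.
Correction k=3: B_{6}/6! · (f^{(5)}(32) − f^{(5)}(9)) = 1/30240 · (-1.90994e-10 − (-1.73455e-05)) = 5.73588e-10.
Partial sum through k=3: 0.000529360.
Correction k=4: B_{8}/8! · (f^{(7)}(32) − f^{(7)}(9)) = −1/1209600 · (-1.67866e-11 − (-1.92728e-05)) = -1.59332e-11.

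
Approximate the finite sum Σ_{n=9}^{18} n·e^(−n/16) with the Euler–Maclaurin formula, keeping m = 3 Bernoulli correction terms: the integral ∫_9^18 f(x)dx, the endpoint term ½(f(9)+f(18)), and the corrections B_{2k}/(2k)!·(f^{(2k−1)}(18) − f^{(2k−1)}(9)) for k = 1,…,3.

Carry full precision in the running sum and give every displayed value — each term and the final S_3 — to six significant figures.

S_3 ≈ 56.7639

Integral: ∫_9^18 x·e^(−x/16) dx = 51.3022.
Boundary: ½(f(9) + f(18)) = ½(5.12805 + 5.84374) = 5.48589.
So far: 56.7881.
k=1: B_{2}/(2)! × [f^{(1)}(18) − f^{(1)}(9)] = 1/12 × (-0.0405816 − 0.249280) = -0.0241551.
After k=1: 56.7639.
k=2: B_{4}/(4)! × [f^{(3)}(18) − f^{(3)}(9)] = −1/720 × (0.00237783 − 0.00542518) = 4.23243e-06.
After k=2: 56.7639.
k=3: B_{6}/(6)! × [f^{(5)}(18) − f^{(5)}(9)] = 1/30240 × (1.91960e-05 − 3.85805e-05) = -6.41022e-10.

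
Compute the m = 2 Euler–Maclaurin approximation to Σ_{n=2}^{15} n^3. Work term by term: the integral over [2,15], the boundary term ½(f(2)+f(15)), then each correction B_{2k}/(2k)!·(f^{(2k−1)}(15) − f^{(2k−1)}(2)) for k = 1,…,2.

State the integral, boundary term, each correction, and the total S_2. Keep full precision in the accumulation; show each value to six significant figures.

S_2 ≈ 14399.0

Integral: ∫_2^15 x^3 dx = 12652.2.
Endpoint term: (f(2) + f(15))/2 = (8.00000 + 3375.00)/2 = 1691.50.
Running total after boundary: 14343.8.
Correction k=1: B_{2}/2! · (f^{(1)}(15) − f^{(1)}(2)) = 1/12 · (675.000 − 12.0000) = 55.2500.
Partial sum through k=1: 14399.0.
Correction k=2: B_{4}/4! · (f^{(3)}(15) − f^{(3)}(2)) = −1/720 · (6.00000 − 6.00000) = 0.00000.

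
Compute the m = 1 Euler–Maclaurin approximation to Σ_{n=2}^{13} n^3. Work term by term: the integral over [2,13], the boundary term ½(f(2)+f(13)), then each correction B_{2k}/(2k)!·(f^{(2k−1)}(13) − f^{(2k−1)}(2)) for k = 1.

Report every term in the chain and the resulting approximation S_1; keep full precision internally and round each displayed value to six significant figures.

S_1 ≈ 8280.00

Integral: ∫_2^13 x^3 dx = 7136.25.
Boundary: ½(f(2) + f(13)) = ½(8.00000 + 2197.00) = 1102.50.
Running total after boundary: 8238.75.
k=1: B_{2}/(2)! × [f^{(1)}(13) − f^{(1)}(2)] = 1/12 × (507.000 − 12.0000) = 41.2500.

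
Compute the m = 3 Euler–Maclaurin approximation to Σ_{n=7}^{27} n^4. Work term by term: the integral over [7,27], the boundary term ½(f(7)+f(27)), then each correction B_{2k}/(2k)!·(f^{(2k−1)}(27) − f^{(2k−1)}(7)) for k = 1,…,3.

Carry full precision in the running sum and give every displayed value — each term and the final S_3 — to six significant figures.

Integral: ∫_7^27 x^4 dx = 2.86642e+06.
½[f(7) + f(27)] = ½[2401.00 + 531441] = 266921.
So far: 3.13334e+06.
k=1: B_{2}/(2)! × [f^{(1)}(27) − f^{(1)}(7)] = 1/12 × (78732.0 − 1372.00) = 6446.67.
Partial sum through k=1: 3.13979e+06.
k=2: B_{4}/(4)! × [f^{(3)}(27) − f^{(3)}(7)] = −1/720 × (648.000 − 168.000) = -0.666667.
Partial sum through k=2: 3.13979e+06.
k=3: B_{6}/(6)! × [f^{(5)}(27) − f^{(5)}(7)] = 1/30240 × (0.00000 − 0.00000) = 0.00000.

S_3 ≈ 3.13979e+06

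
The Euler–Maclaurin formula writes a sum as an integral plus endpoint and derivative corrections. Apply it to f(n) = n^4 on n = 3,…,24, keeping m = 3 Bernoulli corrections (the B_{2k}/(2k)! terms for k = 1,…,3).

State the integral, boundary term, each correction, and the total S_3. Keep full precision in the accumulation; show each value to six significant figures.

S_3 ≈ 1.76300e+06

Integral: ∫_3^24 x^4 dx = 1.59248e+06.
Boundary: ½(f(3) + f(24)) = ½(81.0000 + 331776) = 165928.
So far: 1.75840e+06.
Order-1 term: 1/12 · (55296.0 − 108.000) = 4599.00.
After k=1: 1.76300e+06.
Order-2 term: −1/720 · (576.000 − 72.0000) = -0.700000.
After k=2: 1.76300e+06.
Order-3 term: 1/30240 · (0.00000 − 0.00000) = 0.00000.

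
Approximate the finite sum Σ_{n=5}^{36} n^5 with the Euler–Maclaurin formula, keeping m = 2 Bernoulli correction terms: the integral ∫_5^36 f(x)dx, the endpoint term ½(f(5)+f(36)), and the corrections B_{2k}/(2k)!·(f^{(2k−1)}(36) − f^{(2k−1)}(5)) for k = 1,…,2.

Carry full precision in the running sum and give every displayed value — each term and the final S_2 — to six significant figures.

S_2 ≈ 3.93729e+08

∫_5^36 x^5 dx evaluates to 3.62794e+08.
½[f(5) + f(36)] = ½[3125.00 + 6.04662e+07] = 3.02347e+07.
Integral + boundary = 3.93029e+08.
Order-1 term: 1/12 · (8.39808e+06 − 3125.00) = 699580.
Partial sum through k=1: 3.93729e+08.
Order-2 term: −1/720 · (77760.0 − 1500.00) = -105.917.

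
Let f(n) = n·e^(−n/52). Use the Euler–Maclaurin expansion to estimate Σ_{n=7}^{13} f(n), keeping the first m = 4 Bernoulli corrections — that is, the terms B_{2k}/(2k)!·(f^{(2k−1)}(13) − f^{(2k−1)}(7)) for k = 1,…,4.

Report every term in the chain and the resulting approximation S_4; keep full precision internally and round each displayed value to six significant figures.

Integral: ∫_7^13 x·e^(−x/52) dx = 49.2450.
Boundary: ½(f(7) + f(13)) = ½(6.11836 + 10.1244) = 8.12139.
So far: 57.3663.
Order-1 term: 1/12 · (0.584101 − 0.756391) = -0.0143575.
After k=1: 57.3520.
Order-2 term: −1/720 · (0.000792050 − 0.000926219) = 1.86346e-07.
After k=2: 57.3520.
Order-3 term: 1/30240 · (5.05949e-07 − 5.81622e-07) = -2.50243e-12.
After k=3: 57.3520.
Order-4 term: −1/1209600 · (2.65895e-10 − 3.03516e-10) = 3.11023e-17.

S_4 ≈ 57.3520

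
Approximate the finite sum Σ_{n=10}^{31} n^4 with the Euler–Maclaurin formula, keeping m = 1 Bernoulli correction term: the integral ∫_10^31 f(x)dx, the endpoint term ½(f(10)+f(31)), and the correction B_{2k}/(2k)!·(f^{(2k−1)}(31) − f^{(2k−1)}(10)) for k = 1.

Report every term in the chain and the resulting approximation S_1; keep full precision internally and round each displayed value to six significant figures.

S_1 ≈ 6.18219e+06

The integral term ∫_10^31 x^4 dx = 5.70583e+06.
Boundary: ½(f(10) + f(31)) = ½(10000.0 + 923521) = 466760.
So far: 6.17259e+06.
k=1: B_{2}/(2)! × [f^{(1)}(31) − f^{(1)}(10)] = 1/12 × (119164 − 4000.00) = 9597.00.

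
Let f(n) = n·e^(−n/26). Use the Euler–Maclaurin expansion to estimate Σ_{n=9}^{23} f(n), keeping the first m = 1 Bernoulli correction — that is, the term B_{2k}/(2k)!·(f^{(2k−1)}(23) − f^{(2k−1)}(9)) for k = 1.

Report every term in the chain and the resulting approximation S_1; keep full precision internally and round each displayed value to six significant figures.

Integral: ∫_9^23 x·e^(−x/26) dx = 117.737.
Boundary: ½(f(9) + f(23)) = ½(6.36663 + 9.49608) = 7.93136.
Integral + boundary = 125.669.
Correction k=1: B_{2}/2! · (f^{(1)}(23) − f^{(1)}(9)) = 1/12 · (0.0476392 − 0.462533) = -0.0345745.

S_1 ≈ 125.634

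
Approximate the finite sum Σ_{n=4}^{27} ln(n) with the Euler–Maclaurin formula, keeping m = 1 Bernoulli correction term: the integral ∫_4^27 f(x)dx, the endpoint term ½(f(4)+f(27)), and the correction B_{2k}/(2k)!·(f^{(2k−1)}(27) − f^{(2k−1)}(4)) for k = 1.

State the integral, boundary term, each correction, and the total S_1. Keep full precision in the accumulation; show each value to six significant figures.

Integral: ∫_4^27 ln(x) dx = 60.4424.
Boundary: ½(f(4) + f(27)) = ½(1.38629 + 3.29584) = 2.34107.
So far: 62.7835.
Order-1 term: 1/12 · (0.0370370 − 0.250000) = -0.0177469.

S_1 ≈ 62.7657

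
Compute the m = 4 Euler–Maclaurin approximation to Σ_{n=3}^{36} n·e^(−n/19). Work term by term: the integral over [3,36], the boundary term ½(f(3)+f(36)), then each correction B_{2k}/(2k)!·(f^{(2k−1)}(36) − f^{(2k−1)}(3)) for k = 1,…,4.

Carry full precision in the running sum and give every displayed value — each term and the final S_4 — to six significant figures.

S_4 ≈ 203.739

∫_3^36 x·e^(−x/19) dx evaluates to 199.823.
½[f(3) + f(36)] = ½[2.56182 + 5.41288] = 3.98735.
Running total after boundary: 203.810.
Correction k=1: B_{2}/2! · (f^{(1)}(36) − f^{(1)}(3)) = 1/12 · (-0.134531 − 0.719107) = -0.0711365.
Partial sum through k=1: 203.739.
Correction k=2: B_{4}/4! · (f^{(3)}(36) − f^{(3)}(3)) = −1/720 · (0.000460346 − 0.00672295) = 8.69807e-06.
Partial sum through k=2: 203.739.
Correction k=3: B_{6}/6! · (f^{(5)}(36) − f^{(5)}(3)) = 1/30240 · (3.58270e-06 − 3.17283e-05) = -9.30741e-10.
Partial sum through k=3: 203.739.
Correction k=4: B_{8}/8! · (f^{(7)}(36) − f^{(7)}(3)) = −1/1209600 · (1.63163e-08 − 1.24192e-07) = 8.91833e-14.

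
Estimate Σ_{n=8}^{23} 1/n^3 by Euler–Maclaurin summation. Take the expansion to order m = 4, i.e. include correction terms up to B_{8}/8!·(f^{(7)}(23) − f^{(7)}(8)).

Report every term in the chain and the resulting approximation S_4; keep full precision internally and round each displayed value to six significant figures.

S_4 ≈ 0.00794481

Integral: ∫_8^23 1/x^3 dx = 0.00686732.
Boundary: ½(f(8) + f(23)) = ½(0.00195312 + 8.21895e-05) = 0.00101766.
Integral + boundary = 0.00788498.
Order-1 term: 1/12 · (-1.07204e-05 − (-0.000732422)) = 6.01418e-05.
After k=1: 0.00794512.
Order-2 term: −1/720 · (-4.05307e-07 − (-0.000228882)) = -3.17329e-07.
After k=2: 0.00794480.
Order-3 term: 1/30240 · (-3.21794e-08 − (-0.000150204)) = 4.96599e-09.
After k=3: 0.00794481.
Order-4 term: −1/1209600 · (-4.37980e-09 − (-0.000168979)) = -1.39695e-10.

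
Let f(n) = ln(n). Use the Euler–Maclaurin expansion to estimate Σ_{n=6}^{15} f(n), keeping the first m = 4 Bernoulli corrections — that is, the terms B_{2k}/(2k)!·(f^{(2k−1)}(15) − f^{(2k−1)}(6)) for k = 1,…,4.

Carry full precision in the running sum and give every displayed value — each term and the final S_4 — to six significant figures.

Integral: ∫_6^15 ln(x) dx = 20.8702.
Endpoint term: (f(6) + f(15))/2 = (1.79176 + 2.70805)/2 = 2.24990.
Running total after boundary: 23.1201.
k=1: B_{2}/(2)! × [f^{(1)}(15) − f^{(1)}(6)] = 1/12 × (0.0666667 − 0.166667) = -0.00833333.
Running total after k=1: 23.1118.
k=2: B_{4}/(4)! × [f^{(3)}(15) − f^{(3)}(6)] = −1/720 × (0.000592593 − 0.00925926) = 1.20370e-05.
Running total after k=2: 23.1118.
k=3: B_{6}/(6)! × [f^{(5)}(15) − f^{(5)}(6)] = 1/30240 × (3.16049e-05 − 0.00308642) = -1.01019e-07.
Running total after k=3: 23.1118.
k=4: B_{8}/(8)! × [f^{(7)}(15) − f^{(7)}(6)] = −1/1209600 × (4.21399e-06 − 0.00257202) = 2.12285e-09.

S_4 ≈ 23.1118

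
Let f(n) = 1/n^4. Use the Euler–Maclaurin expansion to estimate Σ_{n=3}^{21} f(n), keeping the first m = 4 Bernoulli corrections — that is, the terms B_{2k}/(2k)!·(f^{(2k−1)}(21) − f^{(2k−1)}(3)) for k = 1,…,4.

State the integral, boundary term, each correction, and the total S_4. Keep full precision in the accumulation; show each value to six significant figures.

∫_3^21 1/x^4 dx evaluates to 0.0123097.
Endpoint term: (f(3) + f(21))/2 = (0.0123457 + 5.14189e-06)/2 = 0.00617541.
Running total after boundary: 0.0184851.
Order-1 term: 1/12 · (-9.79408e-07 − (-0.0164609)) = 0.00137166.
Running total after k=1: 0.0198568.
Order-2 term: −1/720 · (-6.66264e-08 − (-0.0548697)) = -7.62078e-05.
Running total after k=2: 0.0197805.
Order-3 term: 1/30240 · (-8.46049e-09 − (-0.341411)) = 1.12901e-05.
Running total after k=3: 0.0197918.
Order-4 term: −1/1209600 · (-1.72663e-09 − (-3.41411)) = -2.82251e-06.

S_4 ≈ 0.0197890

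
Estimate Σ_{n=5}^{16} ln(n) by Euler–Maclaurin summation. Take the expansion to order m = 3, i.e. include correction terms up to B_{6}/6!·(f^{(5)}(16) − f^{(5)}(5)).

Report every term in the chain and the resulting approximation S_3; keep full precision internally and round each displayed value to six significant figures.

S_3 ≈ 27.4938

∫_5^16 ln(x) dx evaluates to 25.3142.
½[f(5) + f(16)] = ½[1.60944 + 2.77259] = 2.19101.
Integral + boundary = 27.5052.
k=1: B_{2}/(2)! × [f^{(1)}(16) − f^{(1)}(5)] = 1/12 × (0.0625000 − 0.200000) = -0.0114583.
Running total after k=1: 27.4938.
k=2: B_{4}/(4)! × [f^{(3)}(16) − f^{(3)}(5)] = −1/720 × (0.000488281 − 0.0160000) = 2.15441e-05.
Running total after k=2: 27.4938.
k=3: B_{6}/(6)! × [f^{(5)}(16) − f^{(5)}(5)] = 1/30240 × (2.28882e-05 − 0.00768000) = -2.53211e-07.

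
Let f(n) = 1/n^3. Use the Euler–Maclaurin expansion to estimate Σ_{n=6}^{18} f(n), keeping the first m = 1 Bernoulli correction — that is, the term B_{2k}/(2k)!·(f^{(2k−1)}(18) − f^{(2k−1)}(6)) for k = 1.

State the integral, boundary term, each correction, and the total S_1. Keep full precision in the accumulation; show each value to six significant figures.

The integral term ∫_6^18 1/x^3 dx = 0.0123457.
Boundary: ½(f(6) + f(18)) = ½(0.00462963 + 0.000171468) = 0.00240055.
Integral + boundary = 0.0147462.
k=1: B_{2}/(2)! × [f^{(1)}(18) − f^{(1)}(6)] = 1/12 × (-2.85780e-05 − (-0.00231481)) = 0.000190520.

S_1 ≈ 0.0149367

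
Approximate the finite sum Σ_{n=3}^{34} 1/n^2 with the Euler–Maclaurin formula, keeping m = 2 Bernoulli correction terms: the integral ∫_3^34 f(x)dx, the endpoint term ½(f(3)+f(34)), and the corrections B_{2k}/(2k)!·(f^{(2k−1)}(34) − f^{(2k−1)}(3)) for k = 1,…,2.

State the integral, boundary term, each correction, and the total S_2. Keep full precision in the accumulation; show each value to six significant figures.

S_2 ≈ 0.365941

∫_3^34 1/x^2 dx evaluates to 0.303922.
Boundary: ½(f(3) + f(34)) = ½(0.111111 + 0.000865052) = 0.0559881.
Running total after boundary: 0.359910.
Order-1 term: 1/12 · (-5.08854e-05 − (-0.0740741)) = 0.00616860.
After k=1: 0.366078.
Order-2 term: −1/720 · (-5.28222e-07 − (-0.0987654)) = -0.000137173.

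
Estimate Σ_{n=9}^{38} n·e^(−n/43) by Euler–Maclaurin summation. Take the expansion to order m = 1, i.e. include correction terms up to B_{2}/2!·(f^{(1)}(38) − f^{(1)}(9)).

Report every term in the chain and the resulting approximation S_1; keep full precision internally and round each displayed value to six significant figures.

The integral term ∫_9^38 x·e^(−x/43) dx = 374.408.
Endpoint term: (f(9) + f(38))/2 = (7.30035 + 15.7032)/2 = 11.5018.
Running total after boundary: 385.910.
Correction k=1: B_{2}/2! · (f^{(1)}(38) − f^{(1)}(9)) = 1/12 · (0.0480514 − 0.641374) = -0.0494436.

S_1 ≈ 385.860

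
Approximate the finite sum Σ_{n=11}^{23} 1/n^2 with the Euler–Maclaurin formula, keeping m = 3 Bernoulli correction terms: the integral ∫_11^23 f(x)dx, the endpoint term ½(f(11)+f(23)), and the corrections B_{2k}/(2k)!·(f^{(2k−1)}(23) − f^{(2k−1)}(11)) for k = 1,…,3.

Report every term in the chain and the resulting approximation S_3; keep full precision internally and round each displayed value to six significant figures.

S_3 ≈ 0.0526196

∫_11^23 1/x^2 dx evaluates to 0.0474308.
½[f(11) + f(23)] = ½[0.00826446 + 0.00189036] = 0.00507741.
So far: 0.0525082.
k=1: B_{2}/(2)! × [f^{(1)}(23) − f^{(1)}(11)] = 1/12 × (-0.000164379 − (-0.00150263)) = 0.000111521.
After k=1: 0.0526198.
k=2: B_{4}/(4)! × [f^{(3)}(23) − f^{(3)}(11)] = −1/720 × (-3.72883e-06 − (-0.000149021)) = -2.01795e-07.
After k=2: 0.0526196.
k=3: B_{6}/(6)! × [f^{(5)}(23) − f^{(5)}(11)] = 1/30240 × (-2.11465e-07 − (-3.69474e-05)) = 1.21481e-09.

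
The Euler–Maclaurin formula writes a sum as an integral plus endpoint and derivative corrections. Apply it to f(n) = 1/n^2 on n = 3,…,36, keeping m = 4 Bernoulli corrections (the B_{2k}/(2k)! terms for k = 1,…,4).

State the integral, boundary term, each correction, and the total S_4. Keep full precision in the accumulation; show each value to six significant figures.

Integral: ∫_3^36 1/x^2 dx = 0.305556.
Boundary: ½(f(3) + f(36)) = ½(0.111111 + 0.000771605) = 0.0559414.
So far: 0.361497.
k=1: B_{2}/(2)! × [f^{(1)}(36) − f^{(1)}(3)] = 1/12 × (-4.28669e-05 − (-0.0740741)) = 0.00616927.
Running total after k=1: 0.367666.
k=2: B_{4}/(4)! × [f^{(3)}(36) − f^{(3)}(3)] = −1/720 × (-3.96916e-07 − (-0.0987654)) = -0.000137174.
Running total after k=2: 0.367529.
k=3: B_{6}/(6)! × [f^{(5)}(36) − f^{(5)}(3)] = 1/30240 × (-9.18787e-09 − (-0.329218)) = 1.08868e-05.
Running total after k=3: 0.367540.
k=4: B_{8}/(8)! × [f^{(7)}(36) − f^{(7)}(3)] = −1/1209600 × (-3.97007e-10 − (-2.04847)) = -1.69351e-06.

S_4 ≈ 0.367538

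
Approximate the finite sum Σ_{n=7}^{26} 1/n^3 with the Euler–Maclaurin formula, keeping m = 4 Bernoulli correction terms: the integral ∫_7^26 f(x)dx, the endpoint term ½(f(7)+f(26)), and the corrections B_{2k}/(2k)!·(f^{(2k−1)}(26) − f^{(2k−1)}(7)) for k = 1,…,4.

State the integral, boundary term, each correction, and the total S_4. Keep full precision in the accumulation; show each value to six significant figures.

S_4 ≈ 0.0110535

Integral: ∫_7^26 1/x^3 dx = 0.00946444.
½[f(7) + f(26)] = ½[0.00291545 + 5.68958e-05] = 0.00148617.
Running total after boundary: 0.0109506.
Correction k=1: B_{2}/2! · (f^{(1)}(26) − f^{(1)}(7)) = 1/12 · (-6.56490e-06 − (-0.00124948)) = 0.000103576.
After k=1: 0.0110542.
Correction k=2: B_{4}/4! · (f^{(3)}(26) − f^{(3)}(7)) = −1/720 · (-1.94228e-07 − (-0.000509992)) = -7.08052e-07.
After k=2: 0.0110535.
Correction k=3: B_{6}/6! · (f^{(5)}(26) − f^{(5)}(7)) = 1/30240 · (-1.20674e-08 − (-0.000437136)) = 1.44551e-08.
After k=3: 0.0110535.
Correction k=4: B_{8}/8! · (f^{(7)}(26) − f^{(7)}(7)) = −1/1209600 · (-1.28529e-09 − (-0.000642322)) = -5.31019e-10.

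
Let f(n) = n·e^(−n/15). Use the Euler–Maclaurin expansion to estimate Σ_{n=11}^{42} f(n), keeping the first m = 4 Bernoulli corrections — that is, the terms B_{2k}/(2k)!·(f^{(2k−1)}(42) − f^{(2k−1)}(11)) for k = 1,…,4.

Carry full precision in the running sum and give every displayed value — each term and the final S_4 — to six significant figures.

The integral term ∫_11^42 x·e^(−x/15) dx = 135.326.
Endpoint term: (f(11) + f(42))/2 = (5.28336 + 2.55402)/2 = 3.91869.
Running total after boundary: 139.245.
Order-1 term: 1/12 · (-0.109458 − 0.128081) = -0.0197950.
Partial sum through k=1: 139.225.
Order-2 term: −1/720 · (5.40534e-05 − 0.00483863) = 6.64525e-06.
Partial sum through k=2: 139.225.
Order-3 term: 1/30240 · (2.64261e-06 − 4.04801e-05) = -1.25124e-09.
Partial sum through k=3: 139.225.
Order-4 term: −1/1209600 · (2.24221e-08 − 2.64245e-07) = 1.99920e-13.

S_4 ≈ 139.225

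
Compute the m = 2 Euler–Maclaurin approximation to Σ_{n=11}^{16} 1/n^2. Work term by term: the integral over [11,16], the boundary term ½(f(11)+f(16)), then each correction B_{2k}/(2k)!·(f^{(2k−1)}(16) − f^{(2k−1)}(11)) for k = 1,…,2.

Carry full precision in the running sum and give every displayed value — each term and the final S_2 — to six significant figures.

Integral: ∫_11^16 1/x^2 dx = 0.0284091.
Endpoint term: (f(11) + f(16))/2 = (0.00826446 + 0.00390625)/2 = 0.00608536.
Integral + boundary = 0.0344944.
Correction k=1: B_{2}/2! · (f^{(1)}(16) − f^{(1)}(11)) = 1/12 · (-0.000488281 − (-0.00150263)) = 8.45290e-05.
Partial sum through k=1: 0.0345790.
Correction k=2: B_{4}/4! · (f^{(3)}(16) − f^{(3)}(11)) = −1/720 · (-2.28882e-05 − (-0.000149021)) = -1.75185e-07.

S_2 ≈ 0.0345788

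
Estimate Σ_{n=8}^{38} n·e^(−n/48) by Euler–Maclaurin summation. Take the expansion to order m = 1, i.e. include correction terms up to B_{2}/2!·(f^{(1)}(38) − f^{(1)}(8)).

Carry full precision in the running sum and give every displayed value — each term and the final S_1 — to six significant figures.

S_1 ≈ 416.935

The integral term ∫_8^38 x·e^(−x/48) dx = 404.991.
½[f(8) + f(38)] = ½[6.77185 + 17.2174] = 11.9946.
Integral + boundary = 416.986.
k=1: B_{2}/(2)! × [f^{(1)}(38) − f^{(1)}(8)] = 1/12 × (0.0943935 − 0.705401) = -0.0509173.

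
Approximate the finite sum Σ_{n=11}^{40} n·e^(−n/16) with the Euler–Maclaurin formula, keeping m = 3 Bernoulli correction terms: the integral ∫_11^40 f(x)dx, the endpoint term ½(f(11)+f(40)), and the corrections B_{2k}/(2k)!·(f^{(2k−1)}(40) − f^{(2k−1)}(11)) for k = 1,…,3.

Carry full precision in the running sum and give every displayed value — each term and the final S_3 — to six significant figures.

∫_11^40 x·e^(−x/16) dx evaluates to 143.675.
Endpoint term: (f(11) + f(40))/2 = (5.53115 + 3.28340)/2 = 4.40727.
Integral + boundary = 148.082.
k=1: B_{2}/(2)! × [f^{(1)}(40) − f^{(1)}(11)] = 1/12 × (-0.123127 − 0.157135) = -0.0233552.
Partial sum through k=1: 148.059.
k=2: B_{4}/(4)! × [f^{(3)}(40) − f^{(3)}(11)] = −1/720 × (0.000160322 − 0.00454218) = 6.08591e-06.
Partial sum through k=2: 148.059.
k=3: B_{6}/(6)! × [f^{(5)}(40) − f^{(5)}(11)] = 1/30240 × (3.13129e-06 − 3.30881e-05) = -9.90635e-10.

S_3 ≈ 148.059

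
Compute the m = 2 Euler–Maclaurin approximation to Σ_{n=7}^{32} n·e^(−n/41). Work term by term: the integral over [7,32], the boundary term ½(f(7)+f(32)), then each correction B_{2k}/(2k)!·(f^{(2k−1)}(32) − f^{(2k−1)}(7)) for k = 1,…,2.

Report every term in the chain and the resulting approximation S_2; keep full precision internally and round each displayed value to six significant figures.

S_2 ≈ 298.010

∫_7^32 x·e^(−x/41) dx evaluates to 287.778.
½[f(7) + f(32)] = ½[5.90133 + 14.6618] = 10.2816.
So far: 298.059.
Order-1 term: 1/12 · (0.100577 − 0.699113) = -0.0498780.
Running total after k=1: 298.010.
Order-2 term: −1/720 · (0.000604962 − 0.00141892) = 1.13050e-06.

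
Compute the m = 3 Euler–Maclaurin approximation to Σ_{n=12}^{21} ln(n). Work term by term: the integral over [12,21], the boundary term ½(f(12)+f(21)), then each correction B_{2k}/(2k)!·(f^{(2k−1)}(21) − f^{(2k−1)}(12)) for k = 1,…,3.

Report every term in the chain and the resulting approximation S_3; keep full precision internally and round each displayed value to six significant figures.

S_3 ≈ 27.8778

∫_12^21 ln(x) dx evaluates to 25.1161.
½[f(12) + f(21)] = ½[2.48491 + 3.04452] = 2.76471.
So far: 27.8808.
Correction k=1: B_{2}/2! · (f^{(1)}(21) − f^{(1)}(12)) = 1/12 · (0.0476190 − 0.0833333) = -0.00297619.
Running total after k=1: 27.8778.
Correction k=2: B_{4}/4! · (f^{(3)}(21) − f^{(3)}(12)) = −1/720 · (0.000215959 − 0.00115741) = 1.30757e-06.
Running total after k=2: 27.8778.
Correction k=3: B_{6}/6! · (f^{(5)}(21) − f^{(5)}(12)) = 1/30240 · (5.87645e-06 − 9.64506e-05) = -2.99518e-09.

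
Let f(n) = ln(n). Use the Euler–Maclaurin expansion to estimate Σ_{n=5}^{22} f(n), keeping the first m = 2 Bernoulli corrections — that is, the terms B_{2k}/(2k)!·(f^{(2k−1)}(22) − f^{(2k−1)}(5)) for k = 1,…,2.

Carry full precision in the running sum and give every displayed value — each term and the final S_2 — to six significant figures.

S_2 ≈ 45.2931

Integral: ∫_5^22 ln(x) dx = 42.9557.
Endpoint term: (f(5) + f(22))/2 = (1.60944 + 3.09104)/2 = 2.35024.
Running total after boundary: 45.3060.
Order-1 term: 1/12 · (0.0454545 − 0.200000) = -0.0128788.
Partial sum through k=1: 45.2931.
Order-2 term: −1/720 · (0.000187829 − 0.0160000) = 2.19613e-05.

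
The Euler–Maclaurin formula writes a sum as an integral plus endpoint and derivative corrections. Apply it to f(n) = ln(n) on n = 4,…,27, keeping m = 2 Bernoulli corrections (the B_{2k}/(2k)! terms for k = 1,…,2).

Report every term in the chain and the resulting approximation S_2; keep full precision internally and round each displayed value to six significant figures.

S_2 ≈ 62.7658

∫_4^27 ln(x) dx evaluates to 60.4424.
½[f(4) + f(27)] = ½[1.38629 + 3.29584] = 2.34107.
Integral + boundary = 62.7835.
Order-1 term: 1/12 · (0.0370370 − 0.250000) = -0.0177469.
After k=1: 62.7657.
Order-2 term: −1/720 · (0.000101611 − 0.0312500) = 4.32617e-05.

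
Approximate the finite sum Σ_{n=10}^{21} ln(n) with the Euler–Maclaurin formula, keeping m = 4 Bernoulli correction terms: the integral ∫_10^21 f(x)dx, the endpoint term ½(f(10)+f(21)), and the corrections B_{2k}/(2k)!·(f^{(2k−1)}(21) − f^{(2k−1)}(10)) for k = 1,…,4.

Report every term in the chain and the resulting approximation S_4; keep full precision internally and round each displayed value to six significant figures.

S_4 ≈ 32.5783

∫_10^21 ln(x) dx evaluates to 29.9091.
Endpoint term: (f(10) + f(21))/2 = (2.30259 + 3.04452)/2 = 2.67355.
Running total after boundary: 32.5827.
k=1: B_{2}/(2)! × [f^{(1)}(21) − f^{(1)}(10)] = 1/12 × (0.0476190 − 0.100000) = -0.00436508.
Running total after k=1: 32.5783.
k=2: B_{4}/(4)! × [f^{(3)}(21) − f^{(3)}(10)] = −1/720 × (0.000215959 − 0.00200000) = 2.47783e-06.
Running total after k=2: 32.5783.
k=3: B_{6}/(6)! × [f^{(5)}(21) − f^{(5)}(10)] = 1/30240 × (5.87645e-06 − 0.000240000) = -7.74218e-09.
Running total after k=3: 32.5783.
k=4: B_{8}/(8)! × [f^{(7)}(21) − f^{(7)}(10)] = −1/1209600 × (3.99758e-07 − 7.20000e-05) = 5.91933e-11.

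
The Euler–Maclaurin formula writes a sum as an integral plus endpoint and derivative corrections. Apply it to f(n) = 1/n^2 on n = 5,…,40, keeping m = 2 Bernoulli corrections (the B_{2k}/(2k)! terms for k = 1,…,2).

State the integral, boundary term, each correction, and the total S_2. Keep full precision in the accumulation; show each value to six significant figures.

Integral: ∫_5^40 1/x^2 dx = 0.175000.
Endpoint term: (f(5) + f(40))/2 = (0.0400000 + 0.000625000)/2 = 0.0203125.
So far: 0.195312.
k=1: B_{2}/(2)! × [f^{(1)}(40) − f^{(1)}(5)] = 1/12 × (-3.12500e-05 − (-0.0160000)) = 0.00133073.
After k=1: 0.196643.
k=2: B_{4}/(4)! × [f^{(3)}(40) − f^{(3)}(5)] = −1/720 × (-2.34375e-07 − (-0.00768000)) = -1.06663e-05.

S_2 ≈ 0.196633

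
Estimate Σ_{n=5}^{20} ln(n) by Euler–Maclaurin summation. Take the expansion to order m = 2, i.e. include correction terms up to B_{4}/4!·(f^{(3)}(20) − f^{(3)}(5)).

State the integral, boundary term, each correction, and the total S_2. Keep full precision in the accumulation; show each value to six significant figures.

S_2 ≈ 39.1576

The integral term ∫_5^20 ln(x) dx = 36.8675.
Endpoint term: (f(5) + f(20))/2 = (1.60944 + 2.99573)/2 = 2.30259.
Running total after boundary: 39.1700.
k=1: B_{2}/(2)! × [f^{(1)}(20) − f^{(1)}(5)] = 1/12 × (0.0500000 − 0.200000) = -0.0125000.
After k=1: 39.1575.
k=2: B_{4}/(4)! × [f^{(3)}(20) − f^{(3)}(5)] = −1/720 × (0.000250000 − 0.0160000) = 2.18750e-05.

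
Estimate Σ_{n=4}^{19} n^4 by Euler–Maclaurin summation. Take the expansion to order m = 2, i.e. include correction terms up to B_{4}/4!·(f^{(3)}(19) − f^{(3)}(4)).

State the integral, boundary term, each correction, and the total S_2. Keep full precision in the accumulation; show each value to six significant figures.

S_2 ≈ 562568

The integral term ∫_4^19 x^4 dx = 495015.
Boundary: ½(f(4) + f(19)) = ½(256.000 + 130321) = 65288.5.
Integral + boundary = 560304.
k=1: B_{2}/(2)! × [f^{(1)}(19) − f^{(1)}(4)] = 1/12 × (27436.0 − 256.000) = 2265.00.
After k=1: 562568.
k=2: B_{4}/(4)! × [f^{(3)}(19) − f^{(3)}(4)] = −1/720 × (456.000 − 96.0000) = -0.500000.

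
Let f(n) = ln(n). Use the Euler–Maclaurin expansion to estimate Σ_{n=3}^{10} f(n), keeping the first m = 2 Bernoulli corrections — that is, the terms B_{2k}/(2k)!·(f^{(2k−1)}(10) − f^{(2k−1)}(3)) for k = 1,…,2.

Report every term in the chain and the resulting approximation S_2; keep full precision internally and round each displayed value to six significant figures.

∫_3^10 ln(x) dx evaluates to 12.7300.
Boundary: ½(f(3) + f(10)) = ½(1.09861 + 2.30259) = 1.70060.
Integral + boundary = 14.4306.
Correction k=1: B_{2}/2! · (f^{(1)}(10) − f^{(1)}(3)) = 1/12 · (0.100000 − 0.333333) = -0.0194444.
Partial sum through k=1: 14.4112.
Correction k=2: B_{4}/4! · (f^{(3)}(10) − f^{(3)}(3)) = −1/720 · (0.00200000 − 0.0740741) = 0.000100103.

S_2 ≈ 14.4113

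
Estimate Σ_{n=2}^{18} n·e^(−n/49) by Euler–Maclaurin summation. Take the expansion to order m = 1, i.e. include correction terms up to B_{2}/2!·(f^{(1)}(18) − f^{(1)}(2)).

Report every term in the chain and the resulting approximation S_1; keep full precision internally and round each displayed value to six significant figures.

∫_2^18 x·e^(−x/49) dx evaluates to 125.349.
Boundary: ½(f(2) + f(18)) = ½(1.92001 + 12.4662) = 7.19313.
So far: 132.542.
Order-1 term: 1/12 · (0.438156 − 0.920822) = -0.0402221.

S_1 ≈ 132.501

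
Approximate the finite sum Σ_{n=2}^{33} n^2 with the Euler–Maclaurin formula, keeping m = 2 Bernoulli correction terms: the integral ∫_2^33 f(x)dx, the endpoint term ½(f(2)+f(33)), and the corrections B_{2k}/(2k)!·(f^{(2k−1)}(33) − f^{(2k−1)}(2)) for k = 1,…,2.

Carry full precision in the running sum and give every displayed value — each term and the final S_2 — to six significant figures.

The integral term ∫_2^33 x^2 dx = 11976.3.
Endpoint term: (f(2) + f(33))/2 = (4.00000 + 1089.00)/2 = 546.500.
Running total after boundary: 12522.8.
k=1: B_{2}/(2)! × [f^{(1)}(33) − f^{(1)}(2)] = 1/12 × (66.0000 − 4.00000) = 5.16667.
Partial sum through k=1: 12528.0.
k=2: B_{4}/(4)! × [f^{(3)}(33) − f^{(3)}(2)] = −1/720 × (0.00000 − 0.00000) = 0.00000.

S_2 ≈ 12528.0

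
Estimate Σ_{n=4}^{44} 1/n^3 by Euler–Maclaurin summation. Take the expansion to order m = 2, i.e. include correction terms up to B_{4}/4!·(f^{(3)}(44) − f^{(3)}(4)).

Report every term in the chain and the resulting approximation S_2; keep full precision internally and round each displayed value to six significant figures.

∫_4^44 1/x^3 dx evaluates to 0.0309917.
½[f(4) + f(44)] = ½[0.0156250 + 1.17393e-05] = 0.00781837.
Running total after boundary: 0.0388101.
Correction k=1: B_{2}/2! · (f^{(1)}(44) − f^{(1)}(4)) = 1/12 · (-8.00406e-07 − (-0.0117188)) = 0.000976496.
Running total after k=1: 0.0397866.
Correction k=2: B_{4}/4! · (f^{(3)}(44) − f^{(3)}(4)) = −1/720 · (-8.26866e-09 − (-0.0146484)) = -2.03450e-05.

S_2 ≈ 0.0397663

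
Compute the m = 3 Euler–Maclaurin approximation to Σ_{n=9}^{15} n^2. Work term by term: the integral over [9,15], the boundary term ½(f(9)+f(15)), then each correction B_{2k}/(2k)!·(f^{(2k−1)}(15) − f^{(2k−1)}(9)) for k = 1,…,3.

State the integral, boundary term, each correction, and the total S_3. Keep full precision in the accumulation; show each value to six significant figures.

Integral: ∫_9^15 x^2 dx = 882.000.
Endpoint term: (f(9) + f(15))/2 = (81.0000 + 225.000)/2 = 153.000.
Integral + boundary = 1035.00.
Order-1 term: 1/12 · (30.0000 − 18.0000) = 1.00000.
Running total after k=1: 1036.00.
Order-2 term: −1/720 · (0.00000 − 0.00000) = 0.00000.
Running total after k=2: 1036.00.
Order-3 term: 1/30240 · (0.00000 − 0.00000) = 0.00000.

S_3 ≈ 1036.00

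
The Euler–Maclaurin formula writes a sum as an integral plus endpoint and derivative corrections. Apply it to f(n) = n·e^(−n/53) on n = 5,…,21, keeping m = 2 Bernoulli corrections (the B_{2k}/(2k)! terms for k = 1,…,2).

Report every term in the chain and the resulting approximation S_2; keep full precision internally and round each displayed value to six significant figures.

∫_5^21 x·e^(−x/53) dx evaluates to 158.324.
Boundary: ½(f(5) + f(21)) = ½(4.54987 + 14.1299) = 9.33990.
So far: 167.664.
Order-1 term: 1/12 · (0.406252 − 0.824127) = -0.0348230.
After k=1: 167.629.
Order-2 term: −1/720 · (0.000623695 − 0.000941287) = 4.41099e-07.

S_2 ≈ 167.629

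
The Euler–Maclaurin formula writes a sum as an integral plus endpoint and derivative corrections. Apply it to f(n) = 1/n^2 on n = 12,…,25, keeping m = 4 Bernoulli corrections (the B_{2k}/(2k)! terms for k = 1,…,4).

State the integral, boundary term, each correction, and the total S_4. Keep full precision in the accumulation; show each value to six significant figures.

S_4 ≈ 0.0476912

The integral term ∫_12^25 1/x^2 dx = 0.0433333.
Endpoint term: (f(12) + f(25))/2 = (0.00694444 + 0.00160000)/2 = 0.00427222.
Integral + boundary = 0.0476056.
Correction k=1: B_{2}/2! · (f^{(1)}(25) − f^{(1)}(12)) = 1/12 · (-0.000128000 − (-0.00115741)) = 8.57840e-05.
After k=1: 0.0476913.
Correction k=2: B_{4}/4! · (f^{(3)}(25) − f^{(3)}(12)) = −1/720 · (-2.45760e-06 − (-9.64506e-05)) = -1.30546e-07.
After k=2: 0.0476912.
Correction k=3: B_{6}/6! · (f^{(5)}(25) − f^{(5)}(12)) = 1/30240 · (-1.17965e-07 − (-2.00939e-05)) = 6.60579e-10.
After k=3: 0.0476912.
Correction k=4: B_{8}/8! · (f^{(7)}(25) − f^{(7)}(12)) = −1/1209600 · (-1.05696e-08 − (-7.81429e-06)) = -6.45149e-12.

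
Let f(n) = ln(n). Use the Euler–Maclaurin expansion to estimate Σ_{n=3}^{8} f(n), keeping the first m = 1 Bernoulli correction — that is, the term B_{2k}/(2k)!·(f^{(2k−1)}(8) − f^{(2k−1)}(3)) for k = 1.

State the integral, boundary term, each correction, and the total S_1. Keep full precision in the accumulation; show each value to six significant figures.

∫_3^8 ln(x) dx evaluates to 8.33970.
Endpoint term: (f(3) + f(8))/2 = (1.09861 + 2.07944)/2 = 1.58903.
So far: 9.92872.
k=1: B_{2}/(2)! × [f^{(1)}(8) − f^{(1)}(3)] = 1/12 × (0.125000 − 0.333333) = -0.0173611.

S_1 ≈ 9.91136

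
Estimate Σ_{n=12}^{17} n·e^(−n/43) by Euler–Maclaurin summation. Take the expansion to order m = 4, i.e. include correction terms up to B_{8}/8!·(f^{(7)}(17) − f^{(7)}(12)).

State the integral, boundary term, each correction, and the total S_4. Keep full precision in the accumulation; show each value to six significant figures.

Integral: ∫_12^17 x·e^(−x/43) dx = 51.6038.
½[f(12) + f(17)] = ½[9.07785 + 11.4486] = 10.2632.
Running total after boundary: 61.8670.
Correction k=1: B_{2}/2! · (f^{(1)}(17) − f^{(1)}(12)) = 1/12 · (0.407199 − 0.545374) = -0.0115146.
After k=1: 61.8554.
Correction k=2: B_{4}/4! · (f^{(3)}(17) − f^{(3)}(12)) = −1/720 · (0.000948669 − 0.00111322) = 2.28546e-07.
After k=2: 61.8554.
Correction k=3: B_{6}/6! · (f^{(5)}(17) − f^{(5)}(12)) = 1/30240 · (9.07037e-07 − 1.04461e-06) = -4.54945e-12.
After k=3: 61.8554.
Correction k=4: B_{8}/8! · (f^{(7)}(17) − f^{(7)}(12)) = −1/1209600 · (7.03625e-10 − 8.04304e-10) = 8.32332e-17.

S_4 ≈ 61.8554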